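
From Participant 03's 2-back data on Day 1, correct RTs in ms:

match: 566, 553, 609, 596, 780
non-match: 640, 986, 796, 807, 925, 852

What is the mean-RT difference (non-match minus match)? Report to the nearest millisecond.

M(match) = 3104/5 = 620.800
M(non-match) = 5006/6 = 834.333
Difference = 834.333 − 620.800 = 213.533 ms

214 ms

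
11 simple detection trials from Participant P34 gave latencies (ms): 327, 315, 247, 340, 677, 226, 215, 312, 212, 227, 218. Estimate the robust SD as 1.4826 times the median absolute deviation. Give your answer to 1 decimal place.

Sorted: 212, 215, 218, 226, 227, 247, 312, 315, 327, 340, 677 → median = 247
|x − 247| sorted: 0, 20, 21, 29, 32, 35, 65, 68, 80, 93, 430 → MAD = 35
Robust SD ≈ 1.4826 × 35 = 51.891

51.9 ms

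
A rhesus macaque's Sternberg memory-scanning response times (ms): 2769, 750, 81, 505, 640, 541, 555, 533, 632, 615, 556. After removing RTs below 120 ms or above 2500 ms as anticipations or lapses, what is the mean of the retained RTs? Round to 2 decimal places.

Excluded: 81, 2769
Retained (n=9): Σ = 5327
Mean = 5327/9 = 591.8889

591.89 ms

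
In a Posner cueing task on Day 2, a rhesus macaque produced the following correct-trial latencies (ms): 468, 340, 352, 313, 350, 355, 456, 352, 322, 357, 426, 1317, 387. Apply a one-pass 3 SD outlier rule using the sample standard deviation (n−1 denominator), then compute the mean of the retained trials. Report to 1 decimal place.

n = 13, ΣRT = 5795, M = 445.769
Σ(x−M)² = 850496.31; s = √(850496.31/12) = 266.223
Cutoffs: 445.769 ± 3·266.223 → [-352.9, 1244.4]
Outside: 1317 → excluded.
Retained (n=12): Σ = 4478, mean = 4478/12 = 373.167

373.2 ms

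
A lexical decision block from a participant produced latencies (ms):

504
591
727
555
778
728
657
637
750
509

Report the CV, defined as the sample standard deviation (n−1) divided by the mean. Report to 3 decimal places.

0.157

n = 10, Σ = 6436, M = 643.6000
Σ(x−M)² = 91908.400; s = √(91908.400/9) = 101.0547
CV = 101.0547 / 643.6000 = 0.15701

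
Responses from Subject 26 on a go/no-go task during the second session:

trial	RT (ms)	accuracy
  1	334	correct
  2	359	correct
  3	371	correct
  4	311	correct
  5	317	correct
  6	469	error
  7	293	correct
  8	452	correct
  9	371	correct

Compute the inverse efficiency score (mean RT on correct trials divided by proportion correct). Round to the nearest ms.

395 ms

Correct trials (n=8): 334, 359, 371, 311, 317, 293, 452, 371
Mean correct RT = 2808/8 = 351.0000 ms
Proportion correct = 8/9
IES = 351.0000 / (8/9) = 394.875 ms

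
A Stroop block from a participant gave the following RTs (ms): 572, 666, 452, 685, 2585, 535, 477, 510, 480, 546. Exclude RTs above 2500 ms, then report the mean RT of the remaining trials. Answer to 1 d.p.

547.0 ms

Excluded: 2585
Retained (n=9): Σ = 4923
Mean = 4923/9 = 547.0000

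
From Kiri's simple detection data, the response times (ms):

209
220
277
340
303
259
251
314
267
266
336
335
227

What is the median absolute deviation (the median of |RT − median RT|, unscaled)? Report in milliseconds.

Sorted: 209, 220, 227, 251, 259, 266, 267, 277, 303, 314, 335, 336, 340 → median = 267
|x − 267|: 58, 47, 10, 73, 36, 8, 16, 47, 0, 1, 69, 68, 40
Sorted deviations: 0, 1, 8, 10, 16, 36, 40, 47, 47, 58, 68, 69, 73 → MAD = 40

40 ms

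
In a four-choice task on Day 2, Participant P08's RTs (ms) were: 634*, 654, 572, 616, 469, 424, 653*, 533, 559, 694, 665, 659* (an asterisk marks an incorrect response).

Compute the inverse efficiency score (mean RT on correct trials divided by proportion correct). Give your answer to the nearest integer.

Correct trials (n=9): 654, 572, 616, 469, 424, 533, 559, 694, 665
Mean correct RT = 5186/9 = 576.2222 ms
Proportion correct = 9/12
IES = 576.2222 / (9/12) = 768.296 ms

768 ms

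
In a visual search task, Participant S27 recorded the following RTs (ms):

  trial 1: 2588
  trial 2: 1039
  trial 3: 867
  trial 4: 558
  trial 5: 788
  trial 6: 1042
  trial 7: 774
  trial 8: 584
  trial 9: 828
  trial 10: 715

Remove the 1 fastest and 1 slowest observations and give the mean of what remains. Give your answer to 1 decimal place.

829.6 ms

Sorted: 558, 584, 715, 774, 788, 828, 867, 1039, 1042, 2588
Drop lowest 1 (558) and highest 1 (2588)
Remaining (n=8): Σ = 6637, mean = 6637/8 = 829.625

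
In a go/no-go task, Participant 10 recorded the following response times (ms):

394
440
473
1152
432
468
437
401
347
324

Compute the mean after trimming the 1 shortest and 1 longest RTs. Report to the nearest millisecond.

Sorted: 324, 347, 394, 401, 432, 437, 440, 468, 473, 1152
Drop lowest 1 (324) and highest 1 (1152)
Remaining (n=8): Σ = 3392, mean = 3392/8 = 424.000

424 ms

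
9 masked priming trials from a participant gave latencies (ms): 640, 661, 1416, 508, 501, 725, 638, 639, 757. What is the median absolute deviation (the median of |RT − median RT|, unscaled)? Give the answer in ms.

Sorted: 501, 508, 638, 639, 640, 661, 725, 757, 1416 → median = 640
|x − 640|: 0, 21, 776, 132, 139, 85, 2, 1, 117
Sorted deviations: 0, 1, 2, 21, 85, 117, 132, 139, 776 → MAD = 85

85 ms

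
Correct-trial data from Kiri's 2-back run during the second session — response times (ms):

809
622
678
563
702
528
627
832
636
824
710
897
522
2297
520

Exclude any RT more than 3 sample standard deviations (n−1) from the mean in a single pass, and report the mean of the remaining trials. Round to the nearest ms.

n = 15, ΣRT = 11767, M = 784.467
Σ(x−M)² = 2655413.73; s = √(2655413.73/14) = 435.514
Cutoffs: 784.467 ± 3·435.514 → [-522.1, 2091.0]
Outside: 2297 → excluded.
Retained (n=14): Σ = 9470, mean = 9470/14 = 676.429

676 ms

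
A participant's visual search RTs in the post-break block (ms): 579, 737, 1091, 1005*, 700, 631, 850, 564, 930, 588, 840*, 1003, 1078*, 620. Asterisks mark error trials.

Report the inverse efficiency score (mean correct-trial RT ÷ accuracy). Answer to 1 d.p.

959.5 ms

Correct trials (n=11): 579, 737, 1091, 700, 631, 850, 564, 930, 588, 1003, 620
Mean correct RT = 8293/11 = 753.9091 ms
Proportion correct = 11/14
IES = 753.9091 / (11/14) = 959.521 ms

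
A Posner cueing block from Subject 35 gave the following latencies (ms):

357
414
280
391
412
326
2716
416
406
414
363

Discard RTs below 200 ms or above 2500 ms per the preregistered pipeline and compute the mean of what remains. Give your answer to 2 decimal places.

Excluded: 2716
Retained (n=10): Σ = 3779
Mean = 3779/10 = 377.9000

377.90 ms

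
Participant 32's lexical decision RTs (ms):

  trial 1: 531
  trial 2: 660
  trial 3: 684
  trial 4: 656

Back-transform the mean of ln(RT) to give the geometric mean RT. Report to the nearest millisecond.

ln(RT): 6.2748, 6.4922, 6.5280, 6.4862
Mean ln(RT) = 25.7811/4 = 6.44528
Geometric mean = exp(6.44528) = 629.72 ms

630 ms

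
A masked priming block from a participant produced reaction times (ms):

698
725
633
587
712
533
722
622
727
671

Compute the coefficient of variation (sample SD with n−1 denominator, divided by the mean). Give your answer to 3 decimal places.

0.101

n = 10, Σ = 6630, M = 663.0000
Σ(x−M)² = 40368.000; s = √(40368.000/9) = 66.9726
CV = 66.9726 / 663.0000 = 0.10101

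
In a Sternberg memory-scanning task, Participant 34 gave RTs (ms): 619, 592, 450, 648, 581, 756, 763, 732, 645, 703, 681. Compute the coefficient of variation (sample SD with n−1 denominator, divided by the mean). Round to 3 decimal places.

n = 11, Σ = 7170, M = 651.8182
Σ(x−M)² = 83577.636; s = √(83577.636/10) = 91.4208
CV = 91.4208 / 651.8182 = 0.14026

0.140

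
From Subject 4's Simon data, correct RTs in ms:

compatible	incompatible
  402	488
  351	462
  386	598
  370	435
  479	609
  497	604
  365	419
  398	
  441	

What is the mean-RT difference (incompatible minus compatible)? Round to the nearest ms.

M(compatible) = 3689/9 = 409.889
M(incompatible) = 3615/7 = 516.429
Difference = 516.429 − 409.889 = 106.540 ms

107 ms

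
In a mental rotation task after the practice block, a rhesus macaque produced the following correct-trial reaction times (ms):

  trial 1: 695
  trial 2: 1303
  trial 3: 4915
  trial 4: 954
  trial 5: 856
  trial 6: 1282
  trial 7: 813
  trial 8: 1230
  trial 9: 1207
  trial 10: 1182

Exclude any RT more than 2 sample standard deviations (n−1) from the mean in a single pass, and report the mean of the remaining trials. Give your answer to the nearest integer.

1058 ms

n = 10, ΣRT = 14437, M = 1443.700
Σ(x−M)² = 13809580.10; s = √(13809580.10/9) = 1238.708
Cutoffs: 1443.700 ± 2·1238.708 → [-1033.7, 3921.1]
Outside: 4915 → excluded.
Retained (n=9): Σ = 9522, mean = 9522/9 = 1058.000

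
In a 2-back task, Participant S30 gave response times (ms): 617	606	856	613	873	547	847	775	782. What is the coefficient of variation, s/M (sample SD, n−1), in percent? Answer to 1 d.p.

n = 9, Σ = 6516, M = 724.0000
Σ(x−M)² = 129742.000; s = √(129742.000/8) = 127.3489
CV = 127.3489 / 724.0000 = 0.17590 = 17.590%

17.6%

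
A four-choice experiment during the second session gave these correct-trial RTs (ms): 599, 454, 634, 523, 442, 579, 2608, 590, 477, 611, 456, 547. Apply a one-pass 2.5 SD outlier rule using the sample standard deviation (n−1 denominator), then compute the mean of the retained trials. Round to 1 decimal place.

537.5 ms

n = 12, ΣRT = 8520, M = 710.000
Σ(x−M)² = 3979566.00; s = √(3979566.00/11) = 601.480
Cutoffs: 710.000 ± 2.5·601.480 → [-793.7, 2213.7]
Outside: 2608 → excluded.
Retained (n=11): Σ = 5912, mean = 5912/11 = 537.455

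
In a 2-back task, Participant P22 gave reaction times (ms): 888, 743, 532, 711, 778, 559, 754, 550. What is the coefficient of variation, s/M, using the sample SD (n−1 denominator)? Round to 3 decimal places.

0.187

n = 8, Σ = 5515, M = 689.3750
Σ(x−M)² = 116015.875; s = √(116015.875/7) = 128.7389
CV = 128.7389 / 689.3750 = 0.18675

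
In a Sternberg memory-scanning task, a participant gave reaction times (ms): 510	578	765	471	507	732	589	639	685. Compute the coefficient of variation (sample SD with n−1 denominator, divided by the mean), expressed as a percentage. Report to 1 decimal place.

n = 9, Σ = 5476, M = 608.4444
Σ(x−M)² = 86748.222; s = √(86748.222/8) = 104.1323
CV = 104.1323 / 608.4444 = 0.17115 = 17.115%

17.1%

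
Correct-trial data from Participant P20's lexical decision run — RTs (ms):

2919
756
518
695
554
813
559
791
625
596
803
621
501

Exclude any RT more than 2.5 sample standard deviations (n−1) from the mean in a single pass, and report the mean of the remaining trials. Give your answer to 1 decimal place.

n = 13, ΣRT = 10751, M = 827.000
Σ(x−M)² = 4885708.00; s = √(4885708.00/12) = 638.077
Cutoffs: 827.000 ± 2.5·638.077 → [-768.2, 2422.2]
Outside: 2919 → excluded.
Retained (n=12): Σ = 7832, mean = 7832/12 = 652.667

652.7 ms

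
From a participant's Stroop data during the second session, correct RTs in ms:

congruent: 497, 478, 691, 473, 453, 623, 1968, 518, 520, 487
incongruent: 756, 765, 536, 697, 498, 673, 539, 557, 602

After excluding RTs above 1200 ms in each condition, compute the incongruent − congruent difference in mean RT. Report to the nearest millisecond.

98 ms

congruent: exclude 1968
M(congruent) = 4740/9 = 526.667
M(incongruent) = 5623/9 = 624.778
Difference = 624.778 − 526.667 = 98.111 ms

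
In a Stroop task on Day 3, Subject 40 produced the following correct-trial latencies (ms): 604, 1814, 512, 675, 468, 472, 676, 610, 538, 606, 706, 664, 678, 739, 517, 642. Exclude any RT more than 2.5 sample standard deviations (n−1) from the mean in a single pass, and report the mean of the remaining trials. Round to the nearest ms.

n = 16, ΣRT = 10921, M = 682.562
Σ(x−M)² = 1471069.94; s = √(1471069.94/15) = 313.163
Cutoffs: 682.562 ± 2.5·313.163 → [-100.3, 1465.5]
Outside: 1814 → excluded.
Retained (n=15): Σ = 9107, mean = 9107/15 = 607.133

607 ms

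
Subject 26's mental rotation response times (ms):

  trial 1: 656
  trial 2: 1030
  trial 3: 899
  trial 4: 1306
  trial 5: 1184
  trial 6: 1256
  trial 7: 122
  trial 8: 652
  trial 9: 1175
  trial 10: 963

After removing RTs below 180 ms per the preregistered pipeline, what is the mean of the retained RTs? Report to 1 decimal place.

Excluded: 122
Retained (n=9): Σ = 9121
Mean = 9121/9 = 1013.4444

1013.4 ms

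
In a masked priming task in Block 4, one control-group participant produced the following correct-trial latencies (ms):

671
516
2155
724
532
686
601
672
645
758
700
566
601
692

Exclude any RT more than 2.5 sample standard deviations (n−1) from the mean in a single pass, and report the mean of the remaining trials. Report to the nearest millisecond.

643 ms

n = 14, ΣRT = 10519, M = 751.357
Σ(x−M)² = 2188587.21; s = √(2188587.21/13) = 410.308
Cutoffs: 751.357 ± 2.5·410.308 → [-274.4, 1777.1]
Outside: 2155 → excluded.
Retained (n=13): Σ = 8364, mean = 8364/13 = 643.385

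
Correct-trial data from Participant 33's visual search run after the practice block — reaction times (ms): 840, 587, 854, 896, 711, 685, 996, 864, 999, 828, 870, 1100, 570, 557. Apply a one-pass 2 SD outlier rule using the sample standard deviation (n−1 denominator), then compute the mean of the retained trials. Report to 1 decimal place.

n = 14, ΣRT = 11357, M = 811.214
Σ(x−M)² = 368232.36; s = √(368232.36/13) = 168.302
Cutoffs: 811.214 ± 2·168.302 → [474.6, 1147.8]
No RTs fall outside the cutoffs; all 14 retained. Mean = 11357/14 = 811.214

811.2 ms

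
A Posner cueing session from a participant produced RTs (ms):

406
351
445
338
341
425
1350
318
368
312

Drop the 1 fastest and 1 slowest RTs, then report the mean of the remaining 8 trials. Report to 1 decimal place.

Sorted: 312, 318, 338, 341, 351, 368, 406, 425, 445, 1350
Drop lowest 1 (312) and highest 1 (1350)
Remaining (n=8): Σ = 2992, mean = 2992/8 = 374.000

374.0 ms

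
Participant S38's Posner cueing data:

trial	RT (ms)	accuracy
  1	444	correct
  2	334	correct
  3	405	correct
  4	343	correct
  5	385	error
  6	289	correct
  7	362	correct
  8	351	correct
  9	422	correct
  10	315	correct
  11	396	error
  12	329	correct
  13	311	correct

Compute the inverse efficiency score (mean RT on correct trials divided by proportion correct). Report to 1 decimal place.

419.5 ms

Correct trials (n=11): 444, 334, 405, 343, 289, 362, 351, 422, 315, 329, 311
Mean correct RT = 3905/11 = 355.0000 ms
Proportion correct = 11/13
IES = 355.0000 / (11/13) = 419.545 ms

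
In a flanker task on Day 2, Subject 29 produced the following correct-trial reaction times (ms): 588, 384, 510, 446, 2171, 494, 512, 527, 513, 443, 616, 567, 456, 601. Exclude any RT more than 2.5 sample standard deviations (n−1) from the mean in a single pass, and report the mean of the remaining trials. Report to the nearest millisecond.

512 ms

n = 14, ΣRT = 8828, M = 630.571
Σ(x−M)² = 2612181.43; s = √(2612181.43/13) = 448.260
Cutoffs: 630.571 ± 2.5·448.260 → [-490.1, 1751.2]
Outside: 2171 → excluded.
Retained (n=13): Σ = 6657, mean = 6657/13 = 512.077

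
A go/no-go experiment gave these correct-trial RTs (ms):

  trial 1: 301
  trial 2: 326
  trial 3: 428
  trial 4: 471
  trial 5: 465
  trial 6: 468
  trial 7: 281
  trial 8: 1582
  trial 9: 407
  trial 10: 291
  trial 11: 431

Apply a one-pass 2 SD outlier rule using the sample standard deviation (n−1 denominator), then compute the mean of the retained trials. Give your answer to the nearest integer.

387 ms

n = 11, ΣRT = 5451, M = 495.545
Σ(x−M)² = 1353708.73; s = √(1353708.73/10) = 367.928
Cutoffs: 495.545 ± 2·367.928 → [-240.3, 1231.4]
Outside: 1582 → excluded.
Retained (n=10): Σ = 3869, mean = 3869/10 = 386.900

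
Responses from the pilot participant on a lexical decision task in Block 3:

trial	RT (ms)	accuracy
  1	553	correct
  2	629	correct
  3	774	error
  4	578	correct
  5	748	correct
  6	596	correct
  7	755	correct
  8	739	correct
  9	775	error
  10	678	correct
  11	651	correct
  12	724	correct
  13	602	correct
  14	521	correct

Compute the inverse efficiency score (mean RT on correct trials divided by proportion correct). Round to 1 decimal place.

755.8 ms

Correct trials (n=12): 553, 629, 578, 748, 596, 755, 739, 678, 651, 724, 602, 521
Mean correct RT = 7774/12 = 647.8333 ms
Proportion correct = 12/14
IES = 647.8333 / (12/14) = 755.806 ms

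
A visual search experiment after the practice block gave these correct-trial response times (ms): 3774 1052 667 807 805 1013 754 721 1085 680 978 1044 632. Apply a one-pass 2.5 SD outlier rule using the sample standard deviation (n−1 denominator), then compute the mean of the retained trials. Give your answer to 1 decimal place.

n = 13, ΣRT = 14012, M = 1077.846
Σ(x−M)² = 8191157.69; s = √(8191157.69/12) = 826.194
Cutoffs: 1077.846 ± 2.5·826.194 → [-987.6, 3143.3]
Outside: 3774 → excluded.
Retained (n=12): Σ = 10238, mean = 10238/12 = 853.167

853.2 ms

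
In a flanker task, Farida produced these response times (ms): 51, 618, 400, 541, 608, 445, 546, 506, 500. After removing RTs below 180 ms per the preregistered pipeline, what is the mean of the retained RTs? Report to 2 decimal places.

Excluded: 51
Retained (n=8): Σ = 4164
Mean = 4164/8 = 520.5000

520.50 ms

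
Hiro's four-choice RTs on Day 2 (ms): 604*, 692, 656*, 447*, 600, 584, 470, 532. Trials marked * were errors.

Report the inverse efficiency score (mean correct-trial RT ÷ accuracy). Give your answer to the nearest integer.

921 ms

Correct trials (n=5): 692, 600, 584, 470, 532
Mean correct RT = 2878/5 = 575.6000 ms
Proportion correct = 5/8
IES = 575.6000 / (5/8) = 920.960 ms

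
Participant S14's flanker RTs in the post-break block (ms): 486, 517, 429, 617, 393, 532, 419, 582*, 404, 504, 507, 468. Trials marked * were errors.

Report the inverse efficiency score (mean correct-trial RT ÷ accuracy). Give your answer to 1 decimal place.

Correct trials (n=11): 486, 517, 429, 617, 393, 532, 419, 404, 504, 507, 468
Mean correct RT = 5276/11 = 479.6364 ms
Proportion correct = 11/12
IES = 479.6364 / (11/12) = 523.240 ms

523.2 ms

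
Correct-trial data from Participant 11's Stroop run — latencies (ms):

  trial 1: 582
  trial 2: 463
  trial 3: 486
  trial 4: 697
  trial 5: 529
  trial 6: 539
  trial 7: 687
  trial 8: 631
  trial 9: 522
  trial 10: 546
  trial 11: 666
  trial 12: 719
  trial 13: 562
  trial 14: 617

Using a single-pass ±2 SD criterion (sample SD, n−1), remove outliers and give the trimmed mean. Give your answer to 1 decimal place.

589.0 ms

n = 14, ΣRT = 8246, M = 589.000
Σ(x−M)² = 86346.00; s = √(86346.00/13) = 81.498
Cutoffs: 589.000 ± 2·81.498 → [426.0, 752.0]
No RTs fall outside the cutoffs; all 14 retained. Mean = 8246/14 = 589.000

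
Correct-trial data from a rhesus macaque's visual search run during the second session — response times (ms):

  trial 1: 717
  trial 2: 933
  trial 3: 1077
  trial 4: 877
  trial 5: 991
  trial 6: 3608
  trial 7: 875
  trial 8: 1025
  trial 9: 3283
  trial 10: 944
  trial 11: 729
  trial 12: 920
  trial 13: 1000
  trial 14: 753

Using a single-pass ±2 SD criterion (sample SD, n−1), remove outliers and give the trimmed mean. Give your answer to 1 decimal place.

903.4 ms

n = 14, ΣRT = 17732, M = 1266.571
Σ(x−M)² = 11284861.43; s = √(11284861.43/13) = 931.701
Cutoffs: 1266.571 ± 2·931.701 → [-596.8, 3130.0]
Outside: 3283, 3608 → excluded.
Retained (n=12): Σ = 10841, mean = 10841/12 = 903.417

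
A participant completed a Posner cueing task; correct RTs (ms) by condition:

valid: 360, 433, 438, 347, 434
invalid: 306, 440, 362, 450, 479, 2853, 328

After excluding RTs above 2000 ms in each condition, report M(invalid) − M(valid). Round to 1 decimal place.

invalid: exclude 2853
M(valid) = 2012/5 = 402.400
M(invalid) = 2365/6 = 394.167
Difference = 394.167 − 402.400 = -8.233 ms

-8.2 ms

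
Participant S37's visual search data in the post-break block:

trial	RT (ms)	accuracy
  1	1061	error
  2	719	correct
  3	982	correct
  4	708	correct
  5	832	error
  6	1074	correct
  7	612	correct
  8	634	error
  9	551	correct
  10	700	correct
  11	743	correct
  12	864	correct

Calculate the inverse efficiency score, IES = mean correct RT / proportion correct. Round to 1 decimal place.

1030.1 ms

Correct trials (n=9): 719, 982, 708, 1074, 612, 551, 700, 743, 864
Mean correct RT = 6953/9 = 772.5556 ms
Proportion correct = 9/12
IES = 772.5556 / (9/12) = 1030.074 ms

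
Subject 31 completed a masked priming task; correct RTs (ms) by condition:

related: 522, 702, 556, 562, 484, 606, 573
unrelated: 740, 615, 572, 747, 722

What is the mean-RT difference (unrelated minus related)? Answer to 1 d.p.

107.1 ms

M(related) = 4005/7 = 572.143
M(unrelated) = 3396/5 = 679.200
Difference = 679.200 − 572.143 = 107.057 ms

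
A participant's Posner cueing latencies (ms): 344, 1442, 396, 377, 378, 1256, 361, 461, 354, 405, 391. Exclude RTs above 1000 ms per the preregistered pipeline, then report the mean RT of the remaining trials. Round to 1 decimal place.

385.2 ms

Excluded: 1256, 1442
Retained (n=9): Σ = 3467
Mean = 3467/9 = 385.2222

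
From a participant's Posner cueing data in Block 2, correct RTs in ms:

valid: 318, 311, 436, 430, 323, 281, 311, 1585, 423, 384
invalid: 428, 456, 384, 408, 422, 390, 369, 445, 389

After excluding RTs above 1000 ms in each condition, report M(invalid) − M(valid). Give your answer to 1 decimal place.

valid: exclude 1585
M(valid) = 3217/9 = 357.444
M(invalid) = 3691/9 = 410.111
Difference = 410.111 − 357.444 = 52.667 ms

52.7 ms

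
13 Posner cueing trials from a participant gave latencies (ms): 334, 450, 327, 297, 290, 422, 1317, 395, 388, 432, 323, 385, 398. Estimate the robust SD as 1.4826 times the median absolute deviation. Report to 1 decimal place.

Sorted: 290, 297, 323, 327, 334, 385, 388, 395, 398, 422, 432, 450, 1317 → median = 388
|x − 388| sorted: 0, 3, 7, 10, 34, 44, 54, 61, 62, 65, 91, 98, 929 → MAD = 54
Robust SD ≈ 1.4826 × 54 = 80.060

80.1 ms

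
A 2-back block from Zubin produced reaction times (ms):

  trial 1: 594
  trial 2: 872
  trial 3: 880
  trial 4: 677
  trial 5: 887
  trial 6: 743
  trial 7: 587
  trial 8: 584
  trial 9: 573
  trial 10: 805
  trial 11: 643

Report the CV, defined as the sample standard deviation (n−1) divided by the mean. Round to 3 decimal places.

0.180

n = 11, Σ = 7845, M = 713.1818
Σ(x−M)² = 165283.636; s = √(165283.636/10) = 128.5627
CV = 128.5627 / 713.1818 = 0.18027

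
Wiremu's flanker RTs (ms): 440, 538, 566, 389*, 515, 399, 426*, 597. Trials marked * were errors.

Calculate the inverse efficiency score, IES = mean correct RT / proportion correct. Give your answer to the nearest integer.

679 ms

Correct trials (n=6): 440, 538, 566, 515, 399, 597
Mean correct RT = 3055/6 = 509.1667 ms
Proportion correct = 6/8
IES = 509.1667 / (6/8) = 678.889 ms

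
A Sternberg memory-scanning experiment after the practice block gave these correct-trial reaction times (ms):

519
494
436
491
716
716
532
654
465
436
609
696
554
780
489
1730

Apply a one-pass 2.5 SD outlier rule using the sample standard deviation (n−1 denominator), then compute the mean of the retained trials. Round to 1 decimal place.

572.5 ms

n = 16, ΣRT = 10317, M = 644.812
Σ(x−M)² = 1437050.44; s = √(1437050.44/15) = 309.521
Cutoffs: 644.812 ± 2.5·309.521 → [-129.0, 1418.6]
Outside: 1730 → excluded.
Retained (n=15): Σ = 8587, mean = 8587/15 = 572.467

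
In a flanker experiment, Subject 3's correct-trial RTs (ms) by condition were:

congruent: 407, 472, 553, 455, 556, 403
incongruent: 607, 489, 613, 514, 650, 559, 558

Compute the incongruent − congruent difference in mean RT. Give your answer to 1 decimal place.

95.7 ms

M(congruent) = 2846/6 = 474.333
M(incongruent) = 3990/7 = 570.000
Difference = 570.000 − 474.333 = 95.667 ms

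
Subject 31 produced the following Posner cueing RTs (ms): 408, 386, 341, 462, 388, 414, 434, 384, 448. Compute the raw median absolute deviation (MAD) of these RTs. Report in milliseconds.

24 ms

Sorted: 341, 384, 386, 388, 408, 414, 434, 448, 462 → median = 408
|x − 408|: 0, 22, 67, 54, 20, 6, 26, 24, 40
Sorted deviations: 0, 6, 20, 22, 24, 26, 40, 54, 67 → MAD = 24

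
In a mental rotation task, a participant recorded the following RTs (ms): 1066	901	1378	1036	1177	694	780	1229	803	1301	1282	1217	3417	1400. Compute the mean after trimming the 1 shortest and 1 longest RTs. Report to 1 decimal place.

1130.8 ms

Sorted: 694, 780, 803, 901, 1036, 1066, 1177, 1217, 1229, 1282, 1301, 1378, 1400, 3417
Drop lowest 1 (694) and highest 1 (3417)
Remaining (n=12): Σ = 13570, mean = 13570/12 = 1130.833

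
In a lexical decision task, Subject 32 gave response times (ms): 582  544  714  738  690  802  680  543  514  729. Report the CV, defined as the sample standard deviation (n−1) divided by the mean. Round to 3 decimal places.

n = 10, Σ = 6536, M = 653.6000
Σ(x−M)² = 89360.400; s = √(89360.400/9) = 99.6440
CV = 99.6440 / 653.6000 = 0.15245

0.152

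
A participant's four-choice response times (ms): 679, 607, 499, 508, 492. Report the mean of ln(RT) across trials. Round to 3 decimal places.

6.314

ln(RT): 6.5206, 6.4085, 6.2126, 6.2305, 6.1985
Σ ln(RT) = 31.5707
Mean = 31.5707/5 = 6.31414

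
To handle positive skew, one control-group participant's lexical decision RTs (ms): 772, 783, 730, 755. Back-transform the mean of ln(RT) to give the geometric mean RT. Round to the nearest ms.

760 ms

ln(RT): 6.6490, 6.6631, 6.5930, 6.6267
Mean ln(RT) = 26.5319/4 = 6.63297
Geometric mean = exp(6.63297) = 759.74 ms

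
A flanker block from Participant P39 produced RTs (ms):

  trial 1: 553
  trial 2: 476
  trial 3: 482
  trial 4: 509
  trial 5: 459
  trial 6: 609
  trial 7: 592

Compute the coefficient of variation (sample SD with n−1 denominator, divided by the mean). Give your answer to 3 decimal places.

0.113

n = 7, Σ = 3680, M = 525.7143
Σ(x−M)² = 21187.429; s = √(21187.429/6) = 59.4242
CV = 59.4242 / 525.7143 = 0.11304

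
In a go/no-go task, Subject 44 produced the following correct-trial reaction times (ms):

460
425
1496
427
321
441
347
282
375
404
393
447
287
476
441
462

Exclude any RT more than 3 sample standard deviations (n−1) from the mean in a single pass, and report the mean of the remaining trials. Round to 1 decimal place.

399.2 ms

n = 16, ΣRT = 7484, M = 467.750
Σ(x−M)² = 1184353.00; s = √(1184353.00/15) = 280.993
Cutoffs: 467.750 ± 3·280.993 → [-375.2, 1310.7]
Outside: 1496 → excluded.
Retained (n=15): Σ = 5988, mean = 5988/15 = 399.200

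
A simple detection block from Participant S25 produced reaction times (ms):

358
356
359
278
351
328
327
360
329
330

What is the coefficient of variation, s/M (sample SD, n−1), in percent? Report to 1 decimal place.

n = 10, Σ = 3376, M = 337.6000
Σ(x−M)² = 5782.400; s = √(5782.400/9) = 25.3474
CV = 25.3474 / 337.6000 = 0.07508 = 7.508%

7.5%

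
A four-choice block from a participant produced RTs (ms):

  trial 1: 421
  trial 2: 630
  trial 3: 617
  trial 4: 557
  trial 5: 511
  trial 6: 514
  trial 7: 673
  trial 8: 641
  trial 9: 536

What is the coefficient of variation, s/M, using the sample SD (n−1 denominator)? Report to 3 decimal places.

n = 9, Σ = 5100, M = 566.6667
Σ(x−M)² = 51502.000; s = √(51502.000/8) = 80.2356
CV = 80.2356 / 566.6667 = 0.14159

0.142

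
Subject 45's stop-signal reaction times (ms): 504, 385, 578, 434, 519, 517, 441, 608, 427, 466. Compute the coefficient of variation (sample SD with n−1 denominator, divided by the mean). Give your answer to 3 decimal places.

n = 10, Σ = 4879, M = 487.9000
Σ(x−M)² = 44496.900; s = √(44496.900/9) = 70.3143
CV = 70.3143 / 487.9000 = 0.14412

0.144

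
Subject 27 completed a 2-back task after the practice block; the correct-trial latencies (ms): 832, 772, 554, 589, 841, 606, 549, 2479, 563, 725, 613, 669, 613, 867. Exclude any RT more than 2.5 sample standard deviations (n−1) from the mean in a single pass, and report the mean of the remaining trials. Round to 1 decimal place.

676.4 ms

n = 14, ΣRT = 11272, M = 805.143
Σ(x−M)² = 3181215.71; s = √(3181215.71/13) = 494.681
Cutoffs: 805.143 ± 2.5·494.681 → [-431.6, 2041.8]
Outside: 2479 → excluded.
Retained (n=13): Σ = 8793, mean = 8793/13 = 676.385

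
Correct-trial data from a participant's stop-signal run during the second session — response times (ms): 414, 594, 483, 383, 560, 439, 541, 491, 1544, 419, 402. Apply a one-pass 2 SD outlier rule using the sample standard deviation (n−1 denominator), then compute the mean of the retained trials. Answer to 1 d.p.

n = 11, ΣRT = 6270, M = 570.000
Σ(x−M)² = 1091494.00; s = √(1091494.00/10) = 330.378
Cutoffs: 570.000 ± 2·330.378 → [-90.8, 1230.8]
Outside: 1544 → excluded.
Retained (n=10): Σ = 4726, mean = 4726/10 = 472.600

472.6 ms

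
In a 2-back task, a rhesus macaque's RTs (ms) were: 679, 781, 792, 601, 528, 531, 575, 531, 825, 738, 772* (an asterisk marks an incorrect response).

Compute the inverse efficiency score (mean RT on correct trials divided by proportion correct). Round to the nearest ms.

Correct trials (n=10): 679, 781, 792, 601, 528, 531, 575, 531, 825, 738
Mean correct RT = 6581/10 = 658.1000 ms
Proportion correct = 10/11
IES = 658.1000 / (10/11) = 723.910 ms

724 ms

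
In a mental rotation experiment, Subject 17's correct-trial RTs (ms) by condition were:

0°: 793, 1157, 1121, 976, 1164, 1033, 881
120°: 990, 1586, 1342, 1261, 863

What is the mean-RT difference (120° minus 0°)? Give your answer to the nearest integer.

191 ms

M(0°) = 7125/7 = 1017.857
M(120°) = 6042/5 = 1208.400
Difference = 1208.400 − 1017.857 = 190.543 ms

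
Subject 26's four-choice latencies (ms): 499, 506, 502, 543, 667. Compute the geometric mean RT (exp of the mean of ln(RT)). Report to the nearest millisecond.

ln(RT): 6.2126, 6.2265, 6.2186, 6.2971, 6.5028
Mean ln(RT) = 31.4576/5 = 6.29153
Geometric mean = exp(6.29153) = 539.98 ms

540 ms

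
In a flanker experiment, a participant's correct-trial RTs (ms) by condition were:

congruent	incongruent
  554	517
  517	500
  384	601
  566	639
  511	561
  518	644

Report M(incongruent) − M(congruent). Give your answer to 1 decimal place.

M(congruent) = 3050/6 = 508.333
M(incongruent) = 3462/6 = 577.000
Difference = 577.000 − 508.333 = 68.667 ms

68.7 ms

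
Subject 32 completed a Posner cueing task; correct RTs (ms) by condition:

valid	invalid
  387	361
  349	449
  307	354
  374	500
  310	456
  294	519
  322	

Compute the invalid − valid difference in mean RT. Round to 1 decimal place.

105.1 ms

M(valid) = 2343/7 = 334.714
M(invalid) = 2639/6 = 439.833
Difference = 439.833 − 334.714 = 105.119 ms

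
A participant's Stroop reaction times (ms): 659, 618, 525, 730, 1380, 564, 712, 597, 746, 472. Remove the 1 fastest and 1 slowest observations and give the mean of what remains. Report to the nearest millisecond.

644 ms

Sorted: 472, 525, 564, 597, 618, 659, 712, 730, 746, 1380
Drop lowest 1 (472) and highest 1 (1380)
Remaining (n=8): Σ = 5151, mean = 5151/8 = 643.875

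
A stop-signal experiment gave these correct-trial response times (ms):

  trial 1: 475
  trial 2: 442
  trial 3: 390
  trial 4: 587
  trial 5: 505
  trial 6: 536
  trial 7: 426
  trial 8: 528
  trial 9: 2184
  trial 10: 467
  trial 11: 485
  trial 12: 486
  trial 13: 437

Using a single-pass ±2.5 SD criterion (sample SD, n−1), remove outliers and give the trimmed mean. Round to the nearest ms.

n = 13, ΣRT = 7948, M = 611.385
Σ(x−M)² = 2711289.08; s = √(2711289.08/12) = 475.332
Cutoffs: 611.385 ± 2.5·475.332 → [-576.9, 1799.7]
Outside: 2184 → excluded.
Retained (n=12): Σ = 5764, mean = 5764/12 = 480.333

480 ms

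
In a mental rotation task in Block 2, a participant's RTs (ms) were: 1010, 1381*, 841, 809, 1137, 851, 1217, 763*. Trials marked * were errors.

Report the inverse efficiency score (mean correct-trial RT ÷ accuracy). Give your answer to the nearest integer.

Correct trials (n=6): 1010, 841, 809, 1137, 851, 1217
Mean correct RT = 5865/6 = 977.5000 ms
Proportion correct = 6/8
IES = 977.5000 / (6/8) = 1303.333 ms

1303 ms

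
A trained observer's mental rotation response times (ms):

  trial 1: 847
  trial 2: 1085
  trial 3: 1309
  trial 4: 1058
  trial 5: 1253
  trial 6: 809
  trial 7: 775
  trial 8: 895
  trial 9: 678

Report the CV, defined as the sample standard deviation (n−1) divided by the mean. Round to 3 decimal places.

n = 9, Σ = 8709, M = 967.6667
Σ(x−M)² = 385894.000; s = √(385894.000/8) = 219.6287
CV = 219.6287 / 967.6667 = 0.22697

0.227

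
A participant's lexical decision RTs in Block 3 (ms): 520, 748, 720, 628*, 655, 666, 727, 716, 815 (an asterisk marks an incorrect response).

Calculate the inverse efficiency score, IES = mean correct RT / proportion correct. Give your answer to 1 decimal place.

Correct trials (n=8): 520, 748, 720, 655, 666, 727, 716, 815
Mean correct RT = 5567/8 = 695.8750 ms
Proportion correct = 8/9
IES = 695.8750 / (8/9) = 782.859 ms

782.9 ms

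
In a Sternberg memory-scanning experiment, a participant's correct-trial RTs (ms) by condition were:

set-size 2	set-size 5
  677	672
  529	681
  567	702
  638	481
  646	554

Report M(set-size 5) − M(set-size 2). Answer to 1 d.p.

M(set-size 2) = 3057/5 = 611.400
M(set-size 5) = 3090/5 = 618.000
Difference = 618.000 − 611.400 = 6.600 ms

6.6 ms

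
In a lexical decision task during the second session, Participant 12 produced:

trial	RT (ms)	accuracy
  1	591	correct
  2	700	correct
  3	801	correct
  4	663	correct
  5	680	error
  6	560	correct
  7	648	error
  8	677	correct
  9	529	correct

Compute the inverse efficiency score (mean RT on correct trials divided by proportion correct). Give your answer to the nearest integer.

Correct trials (n=7): 591, 700, 801, 663, 560, 677, 529
Mean correct RT = 4521/7 = 645.8571 ms
Proportion correct = 7/9
IES = 645.8571 / (7/9) = 830.388 ms

830 ms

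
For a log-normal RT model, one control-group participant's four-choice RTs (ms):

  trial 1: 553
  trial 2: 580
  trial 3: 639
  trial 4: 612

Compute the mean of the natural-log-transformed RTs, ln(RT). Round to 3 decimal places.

6.389

ln(RT): 6.3154, 6.3630, 6.4599, 6.4167
Σ ln(RT) = 25.5550
Mean = 25.5550/4 = 6.38876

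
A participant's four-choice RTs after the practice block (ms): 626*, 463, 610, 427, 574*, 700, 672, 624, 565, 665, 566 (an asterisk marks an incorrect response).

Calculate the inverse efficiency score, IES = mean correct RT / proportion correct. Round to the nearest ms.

719 ms

Correct trials (n=9): 463, 610, 427, 700, 672, 624, 565, 665, 566
Mean correct RT = 5292/9 = 588.0000 ms
Proportion correct = 9/11
IES = 588.0000 / (9/11) = 718.667 ms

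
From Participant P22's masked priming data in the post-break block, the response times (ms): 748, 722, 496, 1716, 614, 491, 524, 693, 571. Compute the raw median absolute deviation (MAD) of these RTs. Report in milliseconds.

Sorted: 491, 496, 524, 571, 614, 693, 722, 748, 1716 → median = 614
|x − 614|: 134, 108, 118, 1102, 0, 123, 90, 79, 43
Sorted deviations: 0, 43, 79, 90, 108, 118, 123, 134, 1102 → MAD = 108

108 ms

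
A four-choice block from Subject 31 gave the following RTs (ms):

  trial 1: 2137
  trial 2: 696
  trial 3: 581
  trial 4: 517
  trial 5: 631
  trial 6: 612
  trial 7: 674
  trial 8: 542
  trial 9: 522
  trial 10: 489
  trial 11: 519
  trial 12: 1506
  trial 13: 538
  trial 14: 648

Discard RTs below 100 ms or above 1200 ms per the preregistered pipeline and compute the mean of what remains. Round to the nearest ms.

581 ms

Excluded: 1506, 2137
Retained (n=12): Σ = 6969
Mean = 6969/12 = 580.7500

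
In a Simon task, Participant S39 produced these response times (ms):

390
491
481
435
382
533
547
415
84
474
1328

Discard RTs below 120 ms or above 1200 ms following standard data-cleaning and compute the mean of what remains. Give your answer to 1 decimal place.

Excluded: 84, 1328
Retained (n=9): Σ = 4148
Mean = 4148/9 = 460.8889

460.9 ms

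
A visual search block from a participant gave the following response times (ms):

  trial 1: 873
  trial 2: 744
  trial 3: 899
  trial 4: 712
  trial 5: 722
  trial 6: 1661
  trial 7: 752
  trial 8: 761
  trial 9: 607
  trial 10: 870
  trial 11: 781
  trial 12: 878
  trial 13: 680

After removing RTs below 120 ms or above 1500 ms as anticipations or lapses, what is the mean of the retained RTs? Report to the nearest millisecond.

Excluded: 1661
Retained (n=12): Σ = 9279
Mean = 9279/12 = 773.2500

773 ms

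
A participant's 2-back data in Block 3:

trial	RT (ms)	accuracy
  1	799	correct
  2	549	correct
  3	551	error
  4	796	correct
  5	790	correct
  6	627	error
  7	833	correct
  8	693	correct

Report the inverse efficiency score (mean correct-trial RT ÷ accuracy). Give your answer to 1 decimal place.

991.1 ms

Correct trials (n=6): 799, 549, 796, 790, 833, 693
Mean correct RT = 4460/6 = 743.3333 ms
Proportion correct = 6/8
IES = 743.3333 / (6/8) = 991.111 ms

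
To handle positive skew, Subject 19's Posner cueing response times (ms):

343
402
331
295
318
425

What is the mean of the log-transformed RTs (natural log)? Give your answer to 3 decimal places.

5.856

ln(RT): 5.8377, 5.9965, 5.8021, 5.6870, 5.7621, 6.0521
Σ ln(RT) = 35.1374
Mean = 35.1374/6 = 5.85624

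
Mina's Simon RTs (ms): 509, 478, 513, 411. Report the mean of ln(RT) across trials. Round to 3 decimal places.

ln(RT): 6.2324, 6.1696, 6.2403, 6.0186
Σ ln(RT) = 24.6609
Mean = 24.6609/4 = 6.16523

6.165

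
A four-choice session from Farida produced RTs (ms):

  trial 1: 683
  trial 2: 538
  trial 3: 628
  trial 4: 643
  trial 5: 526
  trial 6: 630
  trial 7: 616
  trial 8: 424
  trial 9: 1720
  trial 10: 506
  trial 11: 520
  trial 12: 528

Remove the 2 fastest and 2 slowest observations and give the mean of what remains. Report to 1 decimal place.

578.6 ms

Sorted: 424, 506, 520, 526, 528, 538, 616, 628, 630, 643, 683, 1720
Drop lowest 2 (424, 506) and highest 2 (683, 1720)
Remaining (n=8): Σ = 4629, mean = 4629/8 = 578.625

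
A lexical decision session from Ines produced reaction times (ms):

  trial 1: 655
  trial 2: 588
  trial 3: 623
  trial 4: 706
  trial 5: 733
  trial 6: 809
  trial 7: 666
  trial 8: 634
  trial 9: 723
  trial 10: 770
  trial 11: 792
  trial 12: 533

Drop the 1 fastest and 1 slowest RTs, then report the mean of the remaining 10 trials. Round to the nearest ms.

689 ms

Sorted: 533, 588, 623, 634, 655, 666, 706, 723, 733, 770, 792, 809
Drop lowest 1 (533) and highest 1 (809)
Remaining (n=10): Σ = 6890, mean = 6890/10 = 689.000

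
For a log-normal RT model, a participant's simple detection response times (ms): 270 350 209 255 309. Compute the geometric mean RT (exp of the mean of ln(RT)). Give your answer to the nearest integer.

ln(RT): 5.5984, 5.8579, 5.3423, 5.5413, 5.7333
Mean ln(RT) = 28.0733/5 = 5.61466
Geometric mean = exp(5.61466) = 274.42 ms

274 ms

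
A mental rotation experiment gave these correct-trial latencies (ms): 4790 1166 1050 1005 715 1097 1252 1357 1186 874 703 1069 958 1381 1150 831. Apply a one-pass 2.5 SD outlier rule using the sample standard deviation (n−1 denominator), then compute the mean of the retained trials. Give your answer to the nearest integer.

n = 16, ΣRT = 20584, M = 1286.500
Σ(x−M)² = 13703880.00; s = √(13703880.00/15) = 955.820
Cutoffs: 1286.500 ± 2.5·955.820 → [-1103.1, 3676.1]
Outside: 4790 → excluded.
Retained (n=15): Σ = 15794, mean = 15794/15 = 1052.933

1053 ms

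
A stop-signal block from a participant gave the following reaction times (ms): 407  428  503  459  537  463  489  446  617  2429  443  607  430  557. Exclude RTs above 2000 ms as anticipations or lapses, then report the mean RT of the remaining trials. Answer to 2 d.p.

491.23 ms

Excluded: 2429
Retained (n=13): Σ = 6386
Mean = 6386/13 = 491.2308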